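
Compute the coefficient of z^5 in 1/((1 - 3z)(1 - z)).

364

Partial fractions give a closed form: a_n = (3/2)·3^n + (-1/2)·1^n.
At n = 5: a_5 = 364.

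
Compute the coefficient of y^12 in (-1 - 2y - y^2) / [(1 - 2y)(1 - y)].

The denominator gives the recurrence a_n = 3a_(n−1) − 2a_(n−2) for n ≥ 3; the numerator fixes a_0 = -1, a_1 = -5, a_2 = -14.
Iterating: -1, -5, -14, -32, -68, -140, -284, -572, -1148, -2300, -4604, -9212, -18428, so a_12 = -18428.

-18428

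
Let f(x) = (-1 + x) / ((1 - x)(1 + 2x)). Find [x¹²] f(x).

The denominator gives the recurrence a_n = −a_(n−1) + 2a_(n−2) for n ≥ 3; the numerator fixes a_0 = -1, a_1 = 2, a_2 = -4.
Iterating: -1, 2, -4, 8, -16, 32, -64, 128, -256, 512, -1024, 2048, -4096, so a_12 = -4096.

-4096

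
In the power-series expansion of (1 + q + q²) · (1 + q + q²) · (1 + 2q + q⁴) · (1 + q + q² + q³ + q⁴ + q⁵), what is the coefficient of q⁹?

(1 + q + q²) has coefficients 1,1,1 for degrees 0…2.
(1 + q + q²) has coefficients 1,1,1,0,0,0,0,0,0,0 for degrees 0…9.
Multiplying by (1 + 2q + q⁴) gives running coefficients 1,3,3,2,1,1,1,0,0,0 for degrees 0…9.
Finally multiplying by (1 + q + q² + q³ + q⁴ + q⁵), the product of all factors after the first has coefficients 1,4,7,9,10,11,11,8,5,3 for degrees 0…9.
[q⁹] = 1·3 + 1·5 + 1·8 = 16.

16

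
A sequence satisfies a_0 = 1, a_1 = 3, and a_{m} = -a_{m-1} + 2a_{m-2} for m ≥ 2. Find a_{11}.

1367

The ordinary generating function has denominator 1 + z - 2z^2.
Iterating the recurrence: a_0,…,a_{11} = 1, 3, -1, 7, -9, 23, -41, 87, -169, 343, -681, 1367.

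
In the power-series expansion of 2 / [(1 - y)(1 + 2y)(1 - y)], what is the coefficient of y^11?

-1812

The denominator gives the recurrence a_n = 3a_(n−2) − 2a_(n−3) for n ≥ 3; the numerator fixes a_0 = 2, a_1 = 0, a_2 = 6.
Iterating: 2, 0, 6, -4, 18, -24, 62, -108, 234, -448, 918, -1812, so a_11 = -1812.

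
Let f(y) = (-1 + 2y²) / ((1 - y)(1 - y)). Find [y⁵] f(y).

2

The denominator gives the recurrence a_n = 2a_(n−1) − a_(n−2) for n ≥ 3; the numerator fixes a_0 = -1, a_1 = -2, a_2 = -1.
Iterating: -1, -2, -1, 0, 1, 2, so a_5 = 2.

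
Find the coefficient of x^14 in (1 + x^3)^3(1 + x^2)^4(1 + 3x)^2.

(1 + x^3)^3 has coefficients 1,0,0,3,0,0,3,0,0,1 for degrees 0…9.
(1 + x^2)^4 has coefficients 1,0,4,0,6,0,4,0,1,0,0,0,0,0,0 for degrees 0…14.
Finally multiplying by (1 + 3x)^2, the product of all factors after the first has coefficients 1,6,13,24,42,36,58,24,37,6,9,0,0,0,0 for degrees 0…14.
[x^14] = 1·0 + 3·0 + 3·37 + 1·36 = 147.

147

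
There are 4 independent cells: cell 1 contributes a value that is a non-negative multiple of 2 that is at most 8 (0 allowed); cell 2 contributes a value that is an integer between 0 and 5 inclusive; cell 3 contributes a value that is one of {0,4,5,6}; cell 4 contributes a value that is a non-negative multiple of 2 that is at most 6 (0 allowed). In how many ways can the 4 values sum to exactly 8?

23

The generating function for the choices is (1 + x² + x⁴ + x⁶ + x⁸)·(1 + x + x² + x³ + x⁴ + x⁵)·(1 + x⁴ + x⁵ + x⁶)·(1 + x² + x⁴ + x⁶); the count is [x⁸].
(1 + x² + x⁴ + x⁶ + x⁸) has coefficients 1,0,1,0,1,0,1,0,1 for degrees 0…8.
(1 + x + x² + x³ + x⁴ + x⁵) has coefficients 1,1,1,1,1,1,0,0,0 for degrees 0…8.
Multiplying by (1 + x⁴ + x⁵ + x⁶) gives running coefficients 1,1,1,1,2,3,3,3,3 for degrees 0…8.
Finally multiplying by (1 + x² + x⁴ + x⁶), the product of all factors after the first has coefficients 1,1,2,2,4,5,7,8,9 for degrees 0…8.
[x⁸] = 1·9 + 1·7 + 1·4 + 1·2 + 1·1 = 23.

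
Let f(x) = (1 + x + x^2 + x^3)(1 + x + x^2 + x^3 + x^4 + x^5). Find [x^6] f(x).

3

(1 + x + x^2 + x^3) has coefficients 1,1,1,1 for degrees 0…3.
(1 + x + x^2 + x^3 + x^4 + x^5) has coefficients 1,1,1,1,1,1,0 for degrees 0…6.
[x^6] = 1·0 + 1·1 + 1·1 + 1·1 = 3.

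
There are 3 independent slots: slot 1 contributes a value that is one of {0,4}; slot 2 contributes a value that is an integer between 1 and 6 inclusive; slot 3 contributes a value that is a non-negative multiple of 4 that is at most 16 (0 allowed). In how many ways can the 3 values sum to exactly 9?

4

The generating function for the choices is (1 + z⁴)·(z + z² + z³ + z⁴ + z⁵ + z⁶)·(1 + z⁴ + z⁸ + z¹² + z¹⁶); the count is [z⁹].
(1 + z⁴) has coefficients 1,0,0,0,1 for degrees 0…4.
(z + z² + z³ + z⁴ + z⁵ + z⁶) has coefficients 0,1,1,1,1,1,1,0,0,0 for degrees 0…9.
Finally multiplying by (1 + z⁴ + z⁸ + z¹² + z¹⁶), the product of all factors after the first has coefficients 0,1,1,1,1,2,2,1,1,2 for degrees 0…9.
[z⁹] = 1·2 + 1·2 = 4.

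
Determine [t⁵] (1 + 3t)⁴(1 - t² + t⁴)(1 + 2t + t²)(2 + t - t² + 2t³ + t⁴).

(1 + 3t)⁴ has coefficients 1,12,54,108,81 for degrees 0…4.
(1 - t² + t⁴) has coefficients 1,0,-1,0,1,0 for degrees 0…5.
Multiplying by (1 + 2t + t²) gives running coefficients 1,2,0,-2,0,2 for degrees 0…5.
Finally multiplying by (2 + t - t² + 2t³ + t⁴), the product of all factors after the first has coefficients 2,5,1,-4,3,8 for degrees 0…5.
[t⁵] = 1·8 + 12·3 + 54·(-4) + 108·1 + 81·5 = 341.

341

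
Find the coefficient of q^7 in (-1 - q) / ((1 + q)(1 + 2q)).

Partial fractions give a closed form: a_n = (-1)·(-2)^n.
At n = 7: a_7 = 128.

128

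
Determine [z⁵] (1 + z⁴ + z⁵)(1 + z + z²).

2

(1 + z⁴ + z⁵) has coefficients 1,0,0,0,1,1 for degrees 0…5.
(1 + z + z²) has coefficients 1,1,1,0,0,0 for degrees 0…5.
[z⁵] = 1·0 + 1·1 + 1·1 = 2.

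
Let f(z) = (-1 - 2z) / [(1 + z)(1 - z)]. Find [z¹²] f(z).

The denominator gives the recurrence a_n = a_(n−2) for n ≥ 2; the numerator fixes a_0 = -1, a_1 = -2.
Iterating: -1, -2, -1, -2, -1, -2, -1, -2, -1, -2, -1, -2, -1, so a_12 = -1.

-1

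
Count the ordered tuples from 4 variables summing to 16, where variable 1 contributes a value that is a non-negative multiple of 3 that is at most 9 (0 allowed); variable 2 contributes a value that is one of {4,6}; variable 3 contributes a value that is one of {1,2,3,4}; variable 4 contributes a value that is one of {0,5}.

6

The generating function for the choices is (1 + q^3 + q^6 + q^9)·(q^4 + q^6)·(q + q^2 + q^3 + q^4)·(1 + q^5); the count is [q^16].
(1 + q^3 + q^6 + q^9) has coefficients 1,0,0,1,0,0,1,0,0,1 for degrees 0…9.
(q^4 + q^6) has coefficients 0,0,0,0,1,0,1,0,0,0,0,0,0,0,0,0,0 for degrees 0…16.
Multiplying by (q + q^2 + q^3 + q^4) gives running coefficients 0,0,0,0,0,1,1,2,2,1,1,0,0,0,0,0,0 for degrees 0…16.
Finally multiplying by (1 + q^5), the product of all factors after the first has coefficients 0,0,0,0,0,1,1,2,2,1,2,1,2,2,1,1,0 for degrees 0…16.
[q^16] = 1·0 + 1·2 + 1·2 + 1·2 = 6.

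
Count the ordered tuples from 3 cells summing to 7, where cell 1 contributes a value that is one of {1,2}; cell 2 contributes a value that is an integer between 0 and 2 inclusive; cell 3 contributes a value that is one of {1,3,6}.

The generating function for the choices is (t + t²)·(1 + t + t²)·(t + t³ + t⁶); the count is [t⁷].
(t + t²) has coefficients 0,1,1 for degrees 0…2.
(1 + t + t²) has coefficients 1,1,1,0,0,0,0,0 for degrees 0…7.
Finally multiplying by (t + t³ + t⁶), the product of all factors after the first has coefficients 0,1,1,2,1,1,1,1 for degrees 0…7.
[t⁷] = 1·1 + 1·1 = 2.

2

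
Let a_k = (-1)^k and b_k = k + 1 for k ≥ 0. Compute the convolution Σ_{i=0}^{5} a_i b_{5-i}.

The convolution is the t^5 coefficient of A(t)B(t).
Σ = 1·6 − 1·5 + 1·4 − 1·3 + 1·2 − 1·1 = 3.

3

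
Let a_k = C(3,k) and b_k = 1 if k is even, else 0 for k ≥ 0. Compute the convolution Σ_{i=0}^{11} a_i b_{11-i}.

4

Write out a_i and b_{11-i} for i = 0,…,11 and sum the products.
Σ = 1·0 + 3·1 + 3·0 + 1·1 + 0·0 + 0·1 + 0·0 + 0·1 + 0·0 + 0·1 + 0·0 + 0·1 = 4.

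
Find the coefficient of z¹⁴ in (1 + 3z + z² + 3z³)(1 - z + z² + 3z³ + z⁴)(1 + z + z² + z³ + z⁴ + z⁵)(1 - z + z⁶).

38

(1 + 3z + z² + 3z³) has coefficients 1,3,1,3 for degrees 0…3.
(1 - z + z² + 3z³ + z⁴) has coefficients 1,-1,1,3,1,0,0,0,0,0,0,0,0,0,0 for degrees 0…14.
Multiplying by (1 + z + z² + z³ + z⁴ + z⁵) gives running coefficients 1,0,1,4,5,5,4,5,4,1,0,0,0,0,0 for degrees 0…14.
Finally multiplying by (1 - z + z⁶), the product of all factors after the first has coefficients 1,-1,1,3,1,0,0,1,0,1,4,5,4,5,4 for degrees 0…14.
[z¹⁴] = 1·4 + 3·5 + 1·4 + 3·5 = 38.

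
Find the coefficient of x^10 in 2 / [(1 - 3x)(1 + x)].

88574

Partial fractions give a closed form: a_n = (3/2)·3^n + (1/2)·(-1)^n.
At n = 10: a_10 = 88574.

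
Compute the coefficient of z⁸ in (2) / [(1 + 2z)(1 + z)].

1022

Partial fractions give a closed form: a_n = (4)·(-2)^n + (-2)·(-1)^n.
At n = 8: a_8 = 1022.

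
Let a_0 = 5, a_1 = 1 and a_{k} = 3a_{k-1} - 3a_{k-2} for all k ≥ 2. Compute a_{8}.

The ordinary generating function has denominator 1 - 3x + 3x^2.
Iterating the recurrence: a_0,…,a_{8} = 5, 1, -12, -39, -81, -126, -135, -27, 324.

324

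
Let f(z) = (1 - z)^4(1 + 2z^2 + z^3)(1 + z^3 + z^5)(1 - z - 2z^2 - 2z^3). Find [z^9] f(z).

(1 - z)^4 has coefficients 1,-4,6,-4,1 for degrees 0…4.
(1 + 2z^2 + z^3) has coefficients 1,0,2,1,0,0,0,0,0,0 for degrees 0…9.
Multiplying by (1 + z^3 + z^5) gives running coefficients 1,0,2,2,0,3,1,2,1,0 for degrees 0…9.
Finally multiplying by (1 - z - 2z^2 - 2z^3), the product of all factors after the first has coefficients 1,-1,0,-2,-6,-5,-6,-5,-9,-7 for degrees 0…9.
[z^9] = 1·(-7) − 4·(-9) + 6·(-5) − 4·(-6) + 1·(-5) = 18.

18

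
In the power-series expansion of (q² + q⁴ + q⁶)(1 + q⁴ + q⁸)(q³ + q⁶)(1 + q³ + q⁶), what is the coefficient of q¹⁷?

3

(q² + q⁴ + q⁶) has coefficients 0,0,1,0,1,0,1 for degrees 0…6.
(1 + q⁴ + q⁸) has coefficients 1,0,0,0,1,0,0,0,1,0,0,0,0,0,0,0,0,0 for degrees 0…17.
Multiplying by (q³ + q⁶) gives running coefficients 0,0,0,1,0,0,1,1,0,0,1,1,0,0,1,0,0,0 for degrees 0…17.
Finally multiplying by (1 + q³ + q⁶), the product of all factors after the first has coefficients 0,0,0,1,0,0,2,1,0,2,2,1,1,2,2,0,1,2 for degrees 0…17.
[q¹⁷] = 1·0 + 1·2 + 1·1 = 3.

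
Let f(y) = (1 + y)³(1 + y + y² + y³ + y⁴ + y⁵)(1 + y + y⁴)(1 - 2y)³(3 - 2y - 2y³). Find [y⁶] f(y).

(1 + y)³ has coefficients 1,3,3,1 for degrees 0…3.
(1 + y + y² + y³ + y⁴ + y⁵) has coefficients 1,1,1,1,1,1,0 for degrees 0…6.
Multiplying by (1 + y + y⁴) gives running coefficients 1,2,2,2,3,3,2 for degrees 0…6.
Multiplying by (1 - 2y)³ gives running coefficients 1,-4,2,6,-1,-7,4 for degrees 0…6.
Finally multiplying by (3 - 2y - 2y³), the product of all factors after the first has coefficients 3,-14,14,12,-7,-23,14 for degrees 0…6.
[y⁶] = 1·14 + 3·(-23) + 3·(-7) + 1·12 = -64.

-64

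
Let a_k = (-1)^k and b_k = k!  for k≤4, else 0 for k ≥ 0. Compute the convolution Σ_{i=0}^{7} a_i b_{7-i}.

The convolution is the x^7 coefficient of A(x)B(x).
Σ = 1·0 − 1·0 + 1·0 − 1·24 + 1·6 − 1·2 + 1·1 − 1·1 = -20.

-20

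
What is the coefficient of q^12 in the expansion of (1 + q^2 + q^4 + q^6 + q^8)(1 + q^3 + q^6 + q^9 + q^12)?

2

(1 + q^2 + q^4 + q^6 + q^8) has coefficients 1,0,1,0,1,0,1,0,1 for degrees 0…8.
(1 + q^3 + q^6 + q^9 + q^12) has coefficients 1,0,0,1,0,0,1,0,0,1,0,0,1 for degrees 0…12.
[q^12] = 1·1 + 1·0 + 1·0 + 1·1 + 1·0 = 2.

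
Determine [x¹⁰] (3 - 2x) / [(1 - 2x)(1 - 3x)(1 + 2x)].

The denominator gives the recurrence a_n = 3a_(n−1) + 4a_(n−2) − 12a_(n−3) for n ≥ 3; the numerator fixes a_0 = 3, a_1 = 7, a_2 = 33.
Iterating: 3, 7, 33, 91, 321, 931, 2985, 8827, 27249, 81235, 246777, so a_10 = 246777.

246777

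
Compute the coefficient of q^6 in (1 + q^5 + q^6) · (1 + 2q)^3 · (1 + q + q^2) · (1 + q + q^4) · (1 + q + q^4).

98

(1 + q^5 + q^6) has coefficients 1,0,0,0,0,1,1 for degrees 0…6.
(1 + 2q)^3 has coefficients 1,6,12,8,0,0,0 for degrees 0…6.
Multiplying by (1 + q + q^2) gives running coefficients 1,7,19,26,20,8,0 for degrees 0…6.
Multiplying by (1 + q + q^4) gives running coefficients 1,8,26,45,47,35,27 for degrees 0…6.
Finally multiplying by (1 + q + q^4), the product of all factors after the first has coefficients 1,9,34,71,93,90,88 for degrees 0…6.
[q^6] = 1·88 + 1·9 + 1·1 = 98.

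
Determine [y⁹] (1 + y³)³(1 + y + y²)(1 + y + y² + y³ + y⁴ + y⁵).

(1 + y³)³ has coefficients 1,0,0,3,0,0,3,0,0,1 for degrees 0…9.
(1 + y + y²) has coefficients 1,1,1,0,0,0,0,0,0,0 for degrees 0…9.
Finally multiplying by (1 + y + y² + y³ + y⁴ + y⁵), the product of all factors after the first has coefficients 1,2,3,3,3,3,2,1,0,0 for degrees 0…9.
[y⁹] = 1·0 + 3·2 + 3·3 + 1·1 = 16.

16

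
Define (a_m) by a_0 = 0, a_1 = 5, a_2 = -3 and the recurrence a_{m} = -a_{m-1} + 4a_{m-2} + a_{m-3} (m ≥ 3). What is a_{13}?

The ordinary generating function has denominator 1 + y - 4y^2 - y^3.
Iterating the recurrence: a_0,…,a_{13} = 0, 5, -3, 23, -30, 119, -216, 662, -1407, 3839, -8805, 22754, -54135, 136346.

136346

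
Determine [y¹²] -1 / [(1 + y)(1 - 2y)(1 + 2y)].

The denominator gives the recurrence a_n = −a_(n−1) + 4a_(n−2) + 4a_(n−3) for n ≥ 3; the numerator fixes a_0 = -1, a_1 = 1, a_2 = -5.
Iterating: -1, 1, -5, 5, -21, 21, -85, 85, -341, 341, -1365, 1365, -5461, so a_12 = -5461.

-5461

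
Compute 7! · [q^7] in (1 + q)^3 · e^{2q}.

The EGF product rule gives c_7 = Σ_{k_1+k_2=7} C(7; k_1,k_2) · ∏ g_i(k_i), where (1+q)^3 gives the falling factorial (3)_k; e^{2q} gives (2)^k.
g_1(k) for k = 0…7: 1, 3, 6, 6, 0, 0, 0, 0.
g_2(k) for k = 0…7: 1, 2, 4, 8, 16, 32, 64, 128.
c_7 = Σ_k C(7,k)·g_1(k)·g_2(7−k) = 1·1·128 + 7·3·64 + 21·6·32 + 35·6·16 = 128 + 1344 + 4032 + 3360 = 8864.

8864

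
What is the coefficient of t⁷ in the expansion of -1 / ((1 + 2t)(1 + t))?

Partial fractions give a closed form: a_n = (-2)·(-2)^n + (1)·(-1)^n.
At n = 7: a_7 = 255.

255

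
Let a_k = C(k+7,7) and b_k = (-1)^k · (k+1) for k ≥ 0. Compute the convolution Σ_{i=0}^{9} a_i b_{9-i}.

This is [x^9] in the product of the two ordinary generating functions.
Σ = 1·(-10) + 8·9 + 36·(-8) + 120·7 + 330·(-6) + 792·5 + 1716·(-4) + 3432·3 + 6435·(-2) + 11440·1 = 4596.

4596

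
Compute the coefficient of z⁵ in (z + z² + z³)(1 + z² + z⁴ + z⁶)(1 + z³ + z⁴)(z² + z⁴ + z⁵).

3

(z + z² + z³) has coefficients 0,1,1,1 for degrees 0…3.
(1 + z² + z⁴ + z⁶) has coefficients 1,0,1,0,1,0 for degrees 0…5.
Multiplying by (1 + z³ + z⁴) gives running coefficients 1,0,1,1,2,1 for degrees 0…5.
Finally multiplying by (z² + z⁴ + z⁵), the product of all factors after the first has coefficients 0,0,1,0,2,2 for degrees 0…5.
[z⁵] = 1·2 + 1·0 + 1·1 = 3.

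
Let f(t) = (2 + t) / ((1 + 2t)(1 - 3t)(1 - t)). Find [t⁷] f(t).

4541

Partial fractions give a closed form: a_n = (2/5)·(-2)^n + (21/10)·3^n + (-1/2)·1^n.
At n = 7: a_7 = 4541.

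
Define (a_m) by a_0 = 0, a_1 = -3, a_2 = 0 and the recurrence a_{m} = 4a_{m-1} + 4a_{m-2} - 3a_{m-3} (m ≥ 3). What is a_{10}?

-464607

The ordinary generating function has denominator 1 - 4x - 4x^2 + 3x^3.
Iterating the recurrence: a_0,…,a_{10} = 0, -3, 0, -12, -39, -204, -936, -4443, -20904, -98580, -464607.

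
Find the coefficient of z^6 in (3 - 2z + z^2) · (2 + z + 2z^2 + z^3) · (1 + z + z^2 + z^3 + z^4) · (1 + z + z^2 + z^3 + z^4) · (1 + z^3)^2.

(3 - 2z + z^2) has coefficients 3,-2,1 for degrees 0…2.
(2 + z + 2z^2 + z^3) has coefficients 2,1,2,1,0,0,0 for degrees 0…6.
Multiplying by (1 + z + z^2 + z^3 + z^4) gives running coefficients 2,3,5,6,6,4,3 for degrees 0…6.
Multiplying by (1 + z + z^2 + z^3 + z^4) gives running coefficients 2,5,10,16,22,24,24 for degrees 0…6.
Finally multiplying by (1 + z^3)^2, the product of all factors after the first has coefficients 2,5,10,20,32,44,58 for degrees 0…6.
[z^6] = 3·58 − 2·44 + 1·32 = 118.

118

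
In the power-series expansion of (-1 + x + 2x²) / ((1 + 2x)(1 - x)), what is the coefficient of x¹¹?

The denominator gives the recurrence a_n = −a_(n−1) + 2a_(n−2) for n ≥ 3; the numerator fixes a_0 = -1, a_1 = 2, a_2 = -2.
Iterating: -1, 2, -2, 6, -10, 22, -42, 86, -170, 342, -682, 1366, so a_11 = 1366.

1366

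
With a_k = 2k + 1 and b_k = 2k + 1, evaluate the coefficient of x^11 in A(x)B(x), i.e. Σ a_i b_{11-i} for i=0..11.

This is [x^11] in the product of the two ordinary generating functions.
Σ = 1·23 + 3·21 + 5·19 + 7·17 + 9·15 + 11·13 + 13·11 + 15·9 + 17·7 + 19·5 + 21·3 + 23·1 = 1156.

1156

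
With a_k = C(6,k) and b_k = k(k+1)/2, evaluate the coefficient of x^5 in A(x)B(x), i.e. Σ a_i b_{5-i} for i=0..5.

240

The convolution is the x^5 coefficient of A(x)B(x).
Σ = 1·15 + 6·10 + 15·6 + 20·3 + 15·1 + 6·0 = 240.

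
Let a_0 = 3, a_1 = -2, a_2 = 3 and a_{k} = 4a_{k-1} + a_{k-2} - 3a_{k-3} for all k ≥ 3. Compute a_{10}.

The ordinary generating function has denominator 1 - 4q - q^2 + 3q^3.
Iterating the recurrence: a_0,…,a_{10} = 3, -2, 3, 1, 13, 44, 186, 749, 3050, 12391, 50367.

50367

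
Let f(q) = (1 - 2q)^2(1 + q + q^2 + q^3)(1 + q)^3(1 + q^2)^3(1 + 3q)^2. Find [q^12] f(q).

(1 - 2q)^2 has coefficients 1,-4,4 for degrees 0…2.
(1 + q + q^2 + q^3) has coefficients 1,1,1,1,0,0,0,0,0,0,0,0,0 for degrees 0…12.
Multiplying by (1 + q)^3 gives running coefficients 1,4,7,8,7,4,1,0,0,0,0,0,0 for degrees 0…12.
Multiplying by (1 + q^2)^3 gives running coefficients 1,4,10,20,31,40,44,40,31,20,10,4,1 for degrees 0…12.
Finally multiplying by (1 + 3q)^2, the product of all factors after the first has coefficients 1,10,43,116,241,406,563,664,667,566,409,244,115 for degrees 0…12.
[q^12] = 1·115 − 4·244 + 4·409 = 775.

775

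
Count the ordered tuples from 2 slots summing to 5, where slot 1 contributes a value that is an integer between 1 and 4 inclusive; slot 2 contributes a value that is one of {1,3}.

2

The generating function for the choices is (x + x² + x³ + x⁴)·(x + x³); the count is [x⁵].
(x + x² + x³ + x⁴) has coefficients 0,1,1,1,1 for degrees 0…4.
(x + x³) has coefficients 0,1,0,1,0,0 for degrees 0…5.
[x⁵] = 1·0 + 1·1 + 1·0 + 1·1 = 2.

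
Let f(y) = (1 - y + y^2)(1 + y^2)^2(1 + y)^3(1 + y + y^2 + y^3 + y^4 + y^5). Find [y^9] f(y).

(1 - y + y^2) has coefficients 1,-1,1 for degrees 0…2.
(1 + y^2)^2 has coefficients 1,0,2,0,1,0,0,0,0,0 for degrees 0…9.
Multiplying by (1 + y)^3 gives running coefficients 1,3,5,7,7,5,3,1,0,0 for degrees 0…9.
Finally multiplying by (1 + y + y^2 + y^3 + y^4 + y^5), the product of all factors after the first has coefficients 1,4,9,16,23,28,30,28,23,16 for degrees 0…9.
[y^9] = 1·16 − 1·23 + 1·28 = 21.

21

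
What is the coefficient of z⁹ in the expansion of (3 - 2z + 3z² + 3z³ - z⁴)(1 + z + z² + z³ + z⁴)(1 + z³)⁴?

74

(3 - 2z + 3z² + 3z³ - z⁴) has coefficients 3,-2,3,3,-1 for degrees 0…4.
(1 + z + z² + z³ + z⁴) has coefficients 1,1,1,1,1,0,0,0,0,0 for degrees 0…9.
Finally multiplying by (1 + z³)⁴, the product of all factors after the first has coefficients 1,1,1,5,5,4,10,10,6,10 for degrees 0…9.
[z⁹] = 3·10 − 2·6 + 3·10 + 3·10 − 1·4 = 74.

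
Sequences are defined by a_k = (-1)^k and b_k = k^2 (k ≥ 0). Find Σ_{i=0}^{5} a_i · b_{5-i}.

15

The convolution is the x^5 coefficient of A(x)B(x).
Σ = 1·25 − 1·16 + 1·9 − 1·4 + 1·1 − 1·0 = 15.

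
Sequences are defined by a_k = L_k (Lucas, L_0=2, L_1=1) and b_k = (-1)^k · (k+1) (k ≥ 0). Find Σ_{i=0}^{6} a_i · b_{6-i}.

24

The convolution is the x^6 coefficient of A(x)B(x).
Σ = 2·7 + 1·(-6) + 3·5 + 4·(-4) + 7·3 + 11·(-2) + 18·1 = 24.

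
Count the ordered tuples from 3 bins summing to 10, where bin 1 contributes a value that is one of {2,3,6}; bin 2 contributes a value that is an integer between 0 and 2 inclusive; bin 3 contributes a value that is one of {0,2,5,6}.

4

The generating function for the choices is (y² + y³ + y⁶)·(1 + y + y²)·(1 + y² + y⁵ + y⁶); the count is [y¹⁰].
(y² + y³ + y⁶) has coefficients 0,0,1,1,0,0,1 for degrees 0…6.
(1 + y + y²) has coefficients 1,1,1,0,0,0,0,0,0,0,0 for degrees 0…10.
Finally multiplying by (1 + y² + y⁵ + y⁶), the product of all factors after the first has coefficients 1,1,2,1,1,1,2,2,1,0,0 for degrees 0…10.
[y¹⁰] = 1·1 + 1·2 + 1·1 = 4.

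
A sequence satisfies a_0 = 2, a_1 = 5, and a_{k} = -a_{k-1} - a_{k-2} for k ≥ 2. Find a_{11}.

-7

The ordinary generating function has denominator 1 + q + q^2.
Iterating the recurrence: a_0,…,a_{11} = 2, 5, -7, 2, 5, -7, 2, 5, -7, 2, 5, -7.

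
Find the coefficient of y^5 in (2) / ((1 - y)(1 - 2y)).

126

The denominator gives the recurrence a_n = 3a_(n−1) − 2a_(n−2) for n ≥ 2; the numerator fixes a_0 = 2, a_1 = 6.
Iterating: 2, 6, 14, 30, 62, 126, so a_5 = 126.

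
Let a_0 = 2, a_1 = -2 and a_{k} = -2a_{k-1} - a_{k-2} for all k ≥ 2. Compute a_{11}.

-2

The ordinary generating function has denominator 1 + 2q + q^2.
Iterating the recurrence: a_0,…,a_{11} = 2, -2, 2, -2, 2, -2, 2, -2, 2, -2, 2, -2.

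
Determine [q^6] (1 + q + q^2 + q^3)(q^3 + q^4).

(1 + q + q^2 + q^3) has coefficients 1,1,1,1 for degrees 0…3.
(q^3 + q^4) has coefficients 0,0,0,1,1,0,0 for degrees 0…6.
[q^6] = 1·0 + 1·0 + 1·1 + 1·1 = 2.

2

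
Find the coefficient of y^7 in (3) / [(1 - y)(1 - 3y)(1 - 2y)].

27990

Partial fractions give a closed form: a_n = (3/2)·1^n + (27/2)·3^n + (-12)·2^n.
At n = 7: a_7 = 27990.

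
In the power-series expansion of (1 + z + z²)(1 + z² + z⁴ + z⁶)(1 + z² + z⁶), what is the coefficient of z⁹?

2

(1 + z + z²) has coefficients 1,1,1 for degrees 0…2.
(1 + z² + z⁴ + z⁶) has coefficients 1,0,1,0,1,0,1,0,0,0 for degrees 0…9.
Finally multiplying by (1 + z² + z⁶), the product of all factors after the first has coefficients 1,0,2,0,2,0,3,0,2,0 for degrees 0…9.
[z⁹] = 1·0 + 1·2 + 1·0 = 2.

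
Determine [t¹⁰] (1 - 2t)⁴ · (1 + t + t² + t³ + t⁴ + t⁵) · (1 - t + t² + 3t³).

(1 - 2t)⁴ has coefficients 1,-8,24,-32,16 for degrees 0…4.
(1 + t + t² + t³ + t⁴ + t⁵) has coefficients 1,1,1,1,1,1,0,0,0,0,0 for degrees 0…10.
Finally multiplying by (1 - t + t² + 3t³), the product of all factors after the first has coefficients 1,0,1,4,4,4,3,4,3,0,0 for degrees 0…10.
[t¹⁰] = 1·0 − 8·0 + 24·3 − 32·4 + 16·3 = -8.

-8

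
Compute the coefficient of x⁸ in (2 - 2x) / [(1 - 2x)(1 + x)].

Partial fractions give a closed form: a_n = (2/3)·2^n + (4/3)·(-1)^n.
At n = 8: a_8 = 172.

172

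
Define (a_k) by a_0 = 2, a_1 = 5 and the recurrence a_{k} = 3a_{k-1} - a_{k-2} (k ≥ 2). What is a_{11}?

The ordinary generating function has denominator 1 - 3t + t^2.
Iterating the recurrence: a_0,…,a_{11} = 2, 5, 13, 34, 89, 233, 610, 1597, 4181, 10946, 28657, 75025.

75025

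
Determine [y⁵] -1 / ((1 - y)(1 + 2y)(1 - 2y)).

-21

The denominator gives the recurrence a_n = a_(n−1) + 4a_(n−2) − 4a_(n−3) for n ≥ 3; the numerator fixes a_0 = -1, a_1 = -1, a_2 = -5.
Iterating: -1, -1, -5, -5, -21, -21, so a_5 = -21.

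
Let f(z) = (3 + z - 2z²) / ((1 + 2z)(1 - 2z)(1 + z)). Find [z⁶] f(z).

Partial fractions give a closed form: a_n = (2)·(-2)^n + (1)·2^n.
At n = 6: a_6 = 192.

192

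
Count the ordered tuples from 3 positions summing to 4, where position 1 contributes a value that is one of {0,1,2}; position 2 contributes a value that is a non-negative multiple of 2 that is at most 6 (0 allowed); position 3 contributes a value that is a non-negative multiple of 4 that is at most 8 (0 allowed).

The generating function for the choices is (1 + q + q^2)·(1 + q^2 + q^4 + q^6)·(1 + q^4 + q^8); the count is [q^4].
(1 + q + q^2) has coefficients 1,1,1 for degrees 0…2.
(1 + q^2 + q^4 + q^6) has coefficients 1,0,1,0,1 for degrees 0…4.
Finally multiplying by (1 + q^4 + q^8), the product of all factors after the first has coefficients 1,0,1,0,2 for degrees 0…4.
[q^4] = 1·2 + 1·0 + 1·1 = 3.

3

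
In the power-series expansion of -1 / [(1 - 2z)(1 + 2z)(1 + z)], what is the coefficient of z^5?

21

Partial fractions give a closed form: a_n = (-1/3)·2^n + (-1)·(-2)^n + (1/3)·(-1)^n.
At n = 5: a_5 = 21.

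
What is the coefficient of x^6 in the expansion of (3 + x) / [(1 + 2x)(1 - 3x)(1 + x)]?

Partial fractions give a closed form: a_n = (2)·(-2)^n + (3/2)·3^n + (-1/2)·(-1)^n.
At n = 6: a_6 = 1221.

1221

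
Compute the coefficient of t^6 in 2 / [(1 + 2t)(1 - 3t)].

926

The denominator gives the recurrence a_n = a_(n−1) + 6a_(n−2) for n ≥ 2; the numerator fixes a_0 = 2, a_1 = 2.
Iterating: 2, 2, 14, 26, 110, 266, 926, so a_6 = 926.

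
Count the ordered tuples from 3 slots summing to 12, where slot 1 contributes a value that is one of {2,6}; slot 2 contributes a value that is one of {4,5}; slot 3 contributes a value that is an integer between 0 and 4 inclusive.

The generating function for the choices is (y² + y⁶)·(y⁴ + y⁵)·(1 + y + y² + y³ + y⁴); the count is [y¹²].
(y² + y⁶) has coefficients 0,0,1,0,0,0,1 for degrees 0…6.
(y⁴ + y⁵) has coefficients 0,0,0,0,1,1,0,0,0,0,0,0,0 for degrees 0…12.
Finally multiplying by (1 + y + y² + y³ + y⁴), the product of all factors after the first has coefficients 0,0,0,0,1,2,2,2,2,1,0,0,0 for degrees 0…12.
[y¹²] = 1·0 + 1·2 = 2.

2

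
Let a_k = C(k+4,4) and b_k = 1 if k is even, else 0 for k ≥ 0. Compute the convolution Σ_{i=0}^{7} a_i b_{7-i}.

496

Write out a_i and b_{7-i} for i = 0,…,7 and sum the products.
Σ = 1·0 + 5·1 + 15·0 + 35·1 + 70·0 + 126·1 + 210·0 + 330·1 = 496.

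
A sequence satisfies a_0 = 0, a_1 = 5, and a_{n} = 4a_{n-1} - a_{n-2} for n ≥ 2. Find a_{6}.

3900

The ordinary generating function has denominator 1 - 4x + x^2.
Iterating the recurrence: a_0,…,a_{6} = 0, 5, 20, 75, 280, 1045, 3900.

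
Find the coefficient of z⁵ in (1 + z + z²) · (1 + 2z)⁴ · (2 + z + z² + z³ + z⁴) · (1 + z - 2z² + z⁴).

(1 + z + z²) has coefficients 1,1,1 for degrees 0…2.
(1 + 2z)⁴ has coefficients 1,8,24,32,16,0 for degrees 0…5.
Multiplying by (2 + z + z² + z³ + z⁴) gives running coefficients 2,17,57,97,97,80 for degrees 0…5.
Finally multiplying by (1 + z - 2z² + z⁴), the product of all factors after the first has coefficients 2,19,70,120,82,0 for degrees 0…5.
[z⁵] = 1·0 + 1·82 + 1·120 = 202.

202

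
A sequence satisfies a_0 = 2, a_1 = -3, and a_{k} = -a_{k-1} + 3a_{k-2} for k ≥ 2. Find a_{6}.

234

The ordinary generating function has denominator 1 + t - 3t^2.
Iterating the recurrence: a_0,…,a_{6} = 2, -3, 9, -18, 45, -99, 234.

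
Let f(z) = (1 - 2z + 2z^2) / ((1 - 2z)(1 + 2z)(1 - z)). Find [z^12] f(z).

5461

The denominator gives the recurrence a_n = a_(n−1) + 4a_(n−2) − 4a_(n−3) for n ≥ 3; the numerator fixes a_0 = 1, a_1 = -1, a_2 = 5.
Iterating: 1, -1, 5, -3, 21, -11, 85, -43, 341, -171, 1365, -683, 5461, so a_12 = 5461.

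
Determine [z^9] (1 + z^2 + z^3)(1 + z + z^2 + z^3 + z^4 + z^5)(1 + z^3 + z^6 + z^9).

6

(1 + z^2 + z^3) has coefficients 1,0,1,1 for degrees 0…3.
(1 + z + z^2 + z^3 + z^4 + z^5) has coefficients 1,1,1,1,1,1,0,0,0,0 for degrees 0…9.
Finally multiplying by (1 + z^3 + z^6 + z^9), the product of all factors after the first has coefficients 1,1,1,2,2,2,2,2,2,2 for degrees 0…9.
[z^9] = 1·2 + 1·2 + 1·2 = 6.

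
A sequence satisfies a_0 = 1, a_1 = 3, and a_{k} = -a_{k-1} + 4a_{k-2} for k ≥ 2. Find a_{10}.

The ordinary generating function has denominator 1 + t - 4t^2.
Iterating the recurrence: a_0,…,a_{10} = 1, 3, 1, 11, -7, 51, -79, 283, -599, 1731, -4127.

-4127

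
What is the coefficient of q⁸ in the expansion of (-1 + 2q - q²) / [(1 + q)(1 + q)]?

-32

The denominator gives the recurrence a_n = −2a_(n−1) − a_(n−2) for n ≥ 3; the numerator fixes a_0 = -1, a_1 = 4, a_2 = -8.
Iterating: -1, 4, -8, 12, -16, 20, -24, 28, -32, so a_8 = -32.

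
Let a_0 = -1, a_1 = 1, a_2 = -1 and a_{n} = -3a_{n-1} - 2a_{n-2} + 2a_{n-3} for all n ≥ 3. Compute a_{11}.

The ordinary generating function has denominator 1 + 3t + 2t^2 - 2t^3.
Iterating the recurrence: a_0,…,a_{11} = -1, 1, -1, -1, 7, -21, 47, -85, 119, -93, -129, 811.

811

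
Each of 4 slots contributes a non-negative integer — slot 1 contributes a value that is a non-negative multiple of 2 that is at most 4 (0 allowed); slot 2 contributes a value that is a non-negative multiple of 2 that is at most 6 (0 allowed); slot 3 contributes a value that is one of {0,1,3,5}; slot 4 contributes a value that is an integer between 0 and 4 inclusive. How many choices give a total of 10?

The generating function for the choices is (1 + x^2 + x^4)·(1 + x^2 + x^4 + x^6)·(1 + x + x^3 + x^5)·(1 + x + x^2 + x^3 + x^4); the count is [x^10].
(1 + x^2 + x^4) has coefficients 1,0,1,0,1 for degrees 0…4.
(1 + x^2 + x^4 + x^6) has coefficients 1,0,1,0,1,0,1,0,0,0,0 for degrees 0…10.
Multiplying by (1 + x + x^3 + x^5) gives running coefficients 1,1,1,2,1,3,1,3,0,2,0 for degrees 0…10.
Finally multiplying by (1 + x + x^2 + x^3 + x^4), the product of all factors after the first has coefficients 1,2,3,5,6,8,8,10,8,9,6 for degrees 0…10.
[x^10] = 1·6 + 1·8 + 1·8 = 22.

22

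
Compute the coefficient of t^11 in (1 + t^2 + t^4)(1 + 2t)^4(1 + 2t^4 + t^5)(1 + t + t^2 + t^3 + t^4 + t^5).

(1 + t^2 + t^4) has coefficients 1,0,1,0,1 for degrees 0…4.
(1 + 2t)^4 has coefficients 1,8,24,32,16,0,0,0,0,0,0,0 for degrees 0…11.
Multiplying by (1 + 2t^4 + t^5) gives running coefficients 1,8,24,32,18,17,56,88,64,16,0,0 for degrees 0…11.
Finally multiplying by (1 + t + t^2 + t^3 + t^4 + t^5), the product of all factors after the first has coefficients 1,9,33,65,83,100,155,235,275,259,241,224 for degrees 0…11.
[t^11] = 1·224 + 1·259 + 1·235 = 718.

718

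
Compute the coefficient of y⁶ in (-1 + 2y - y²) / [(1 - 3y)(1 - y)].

-486

The denominator gives the recurrence a_n = 4a_(n−1) − 3a_(n−2) for n ≥ 3; the numerator fixes a_0 = -1, a_1 = -2, a_2 = -6.
Iterating: -1, -2, -6, -18, -54, -162, -486, so a_6 = -486.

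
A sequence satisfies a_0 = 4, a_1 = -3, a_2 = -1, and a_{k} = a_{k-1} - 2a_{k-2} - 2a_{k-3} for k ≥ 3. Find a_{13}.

-947

The ordinary generating function has denominator 1 - q + 2q^2 + 2q^3.
Iterating the recurrence: a_0,…,a_{13} = 4, -3, -1, -3, 5, 13, 9, -27, -71, -35, 161, 373, 121, -947.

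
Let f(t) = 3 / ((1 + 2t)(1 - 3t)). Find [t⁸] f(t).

Partial fractions give a closed form: a_n = (6/5)·(-2)^n + (9/5)·3^n.
At n = 8: a_8 = 12117.

12117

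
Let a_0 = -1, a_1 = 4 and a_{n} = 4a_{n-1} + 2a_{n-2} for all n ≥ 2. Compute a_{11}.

9808384

The ordinary generating function has denominator 1 - 4q - 2q^2.
Iterating the recurrence: a_0,…,a_{11} = -1, 4, 14, 64, 284, 1264, 5624, 25024, 111344, 495424, 2204384, 9808384.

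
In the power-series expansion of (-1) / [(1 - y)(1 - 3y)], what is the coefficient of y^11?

The denominator gives the recurrence a_n = 4a_(n−1) − 3a_(n−2) for n ≥ 2; the numerator fixes a_0 = -1, a_1 = -4.
Iterating: -1, -4, -13, -40, -121, -364, -1093, -3280, -9841, -29524, -88573, -265720, so a_11 = -265720.

-265720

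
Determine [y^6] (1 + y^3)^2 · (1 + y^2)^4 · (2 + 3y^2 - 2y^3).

(1 + y^3)^2 has coefficients 1,0,0,2,0,0,1 for degrees 0…6.
(1 + y^2)^4 has coefficients 1,0,4,0,6,0,4 for degrees 0…6.
Finally multiplying by (2 + 3y^2 - 2y^3), the product of all factors after the first has coefficients 2,0,11,-2,24,-8,26 for degrees 0…6.
[y^6] = 1·26 + 2·(-2) + 1·2 = 24.

24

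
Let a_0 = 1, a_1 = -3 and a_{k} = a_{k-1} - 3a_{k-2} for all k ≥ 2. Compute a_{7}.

-87

The ordinary generating function has denominator 1 - y + 3y^2.
Iterating the recurrence: a_0,…,a_{7} = 1, -3, -6, 3, 21, 12, -51, -87.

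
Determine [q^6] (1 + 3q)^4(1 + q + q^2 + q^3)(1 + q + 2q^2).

(1 + 3q)^4 has coefficients 1,12,54,108,81 for degrees 0…4.
(1 + q + q^2 + q^3) has coefficients 1,1,1,1,0,0,0 for degrees 0…6.
Finally multiplying by (1 + q + 2q^2), the product of all factors after the first has coefficients 1,2,4,4,3,2,0 for degrees 0…6.
[q^6] = 1·0 + 12·2 + 54·3 + 108·4 + 81·4 = 942.

942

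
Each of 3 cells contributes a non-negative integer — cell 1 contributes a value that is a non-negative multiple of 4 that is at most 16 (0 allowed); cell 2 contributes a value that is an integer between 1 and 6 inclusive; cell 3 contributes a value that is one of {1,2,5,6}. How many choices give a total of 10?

The generating function for the choices is (1 + x^4 + x^8 + x^12 + x^16)·(x + x^2 + x^3 + x^4 + x^5 + x^6)·(x + x^2 + x^5 + x^6); the count is [x^10].
(1 + x^4 + x^8 + x^12 + x^16) has coefficients 1,0,0,0,1,0,0,0,1,0,0 for degrees 0…10.
(x + x^2 + x^3 + x^4 + x^5 + x^6) has coefficients 0,1,1,1,1,1,1,0,0,0,0 for degrees 0…10.
Finally multiplying by (x + x^2 + x^5 + x^6), the product of all factors after the first has coefficients 0,0,1,2,2,2,3,4,3,2,2 for degrees 0…10.
[x^10] = 1·2 + 1·3 + 1·1 = 6.

6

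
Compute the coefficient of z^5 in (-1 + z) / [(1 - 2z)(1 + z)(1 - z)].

-21

Partial fractions give a closed form: a_n = (-2/3)·2^n + (-1/3)·(-1)^n.
At n = 5: a_5 = -21.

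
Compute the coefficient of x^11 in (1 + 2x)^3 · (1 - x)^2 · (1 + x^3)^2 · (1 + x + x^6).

(1 + 2x)^3 has coefficients 1,6,12,8 for degrees 0…3.
(1 - x)^2 has coefficients 1,-2,1,0,0,0,0,0,0,0,0,0 for degrees 0…11.
Multiplying by (1 + x^3)^2 gives running coefficients 1,-2,1,2,-4,2,1,-2,1,0,0,0 for degrees 0…11.
Finally multiplying by (1 + x + x^6), the product of all factors after the first has coefficients 1,-1,-1,3,-2,-2,4,-3,0,3,-4,2 for degrees 0…11.
[x^11] = 1·2 + 6·(-4) + 12·3 + 8·0 = 14.

14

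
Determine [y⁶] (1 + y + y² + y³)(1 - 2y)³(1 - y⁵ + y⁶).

-2

(1 + y + y² + y³) has coefficients 1,1,1,1 for degrees 0…3.
(1 - 2y)³ has coefficients 1,-6,12,-8,0,0,0 for degrees 0…6.
Finally multiplying by (1 - y⁵ + y⁶), the product of all factors after the first has coefficients 1,-6,12,-8,0,-1,7 for degrees 0…6.
[y⁶] = 1·7 + 1·(-1) + 1·0 + 1·(-8) = -2.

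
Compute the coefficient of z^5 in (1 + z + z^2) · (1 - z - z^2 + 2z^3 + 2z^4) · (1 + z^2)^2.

4

(1 + z + z^2) has coefficients 1,1,1 for degrees 0…2.
(1 - z - z^2 + 2z^3 + 2z^4) has coefficients 1,-1,-1,2,2,0 for degrees 0…5.
Finally multiplying by (1 + z^2)^2, the product of all factors after the first has coefficients 1,-1,1,0,1,3 for degrees 0…5.
[z^5] = 1·3 + 1·1 + 1·0 = 4.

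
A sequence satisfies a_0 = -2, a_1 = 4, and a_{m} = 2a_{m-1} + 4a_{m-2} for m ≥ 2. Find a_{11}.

The ordinary generating function has denominator 1 - 2q - 4q^2.
Iterating the recurrence: a_0,…,a_{11} = -2, 4, 0, 16, 32, 128, 384, 1280, 4096, 13312, 43008, 139264.

139264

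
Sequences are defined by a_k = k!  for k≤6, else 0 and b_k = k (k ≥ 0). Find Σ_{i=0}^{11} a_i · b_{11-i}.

Write out a_i and b_{11-i} for i = 0,…,11 and sum the products.
Σ = 1·11 + 1·10 + 2·9 + 6·8 + 24·7 + 120·6 + 720·5 + 0·4 + 0·3 + 0·2 + 0·1 + 0·0 = 4575.

4575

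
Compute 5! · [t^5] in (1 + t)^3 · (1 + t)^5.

The EGF product rule gives c_5 = Σ_{k_1+k_2=5} C(5; k_1,k_2) · ∏ g_i(k_i), where (1+t)^3 gives the falling factorial (3)_k; (1+t)^5 gives the falling factorial (5)_k.
g_1(k) for k = 0…5: 1, 3, 6, 6, 0, 0.
g_2(k) for k = 0…5: 1, 5, 20, 60, 120, 120.
c_5 = Σ_k C(5,k)·g_1(k)·g_2(5−k) = 1·1·120 + 5·3·120 + 10·6·60 + 10·6·20 = 120 + 1800 + 3600 + 1200 = 6720.

6720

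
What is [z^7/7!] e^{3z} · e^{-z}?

128

The EGF product rule gives c_7 = Σ_{k_1+k_2=7} C(7; k_1,k_2) · ∏ g_i(k_i), where e^{3z} gives (3)^k; e^{-z} gives (-1)^k.
g_1(k) for k = 0…7: 1, 3, 9, 27, 81, 243, 729, 2187.
g_2(k) for k = 0…7: 1, -1, 1, -1, 1, -1, 1, -1.
c_7 = Σ_k C(7,k)·g_1(k)·g_2(7−k) = 1·1·(-1) + 7·3·1 + 21·9·(-1) + 35·27·1 + 35·81·(-1) + 21·243·1 + 7·729·(-1) + 1·2187·1 = −1 + 21 − 189 + 945 − 2835 + 5103 − 5103 + 2187 = 128.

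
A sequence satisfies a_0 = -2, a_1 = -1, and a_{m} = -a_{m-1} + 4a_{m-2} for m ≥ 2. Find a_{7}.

339

The ordinary generating function has denominator 1 + z - 4z^2.
Iterating the recurrence: a_0,…,a_{7} = -2, -1, -7, 3, -31, 43, -167, 339.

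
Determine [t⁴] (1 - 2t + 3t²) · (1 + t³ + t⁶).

(1 - 2t + 3t²) has coefficients 1,-2,3 for degrees 0…2.
(1 + t³ + t⁶) has coefficients 1,0,0,1,0 for degrees 0…4.
[t⁴] = 1·0 − 2·1 + 3·0 = -2.

-2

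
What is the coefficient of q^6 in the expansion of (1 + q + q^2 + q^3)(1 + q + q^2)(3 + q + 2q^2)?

(1 + q + q^2 + q^3) has coefficients 1,1,1,1 for degrees 0…3.
(1 + q + q^2) has coefficients 1,1,1,0,0,0,0 for degrees 0…6.
Finally multiplying by (3 + q + 2q^2), the product of all factors after the first has coefficients 3,4,6,3,2,0,0 for degrees 0…6.
[q^6] = 1·0 + 1·0 + 1·2 + 1·3 = 5.

5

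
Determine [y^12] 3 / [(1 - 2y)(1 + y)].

Partial fractions give a closed form: a_n = (2)·2^n + (1)·(-1)^n.
At n = 12: a_12 = 8193.

8193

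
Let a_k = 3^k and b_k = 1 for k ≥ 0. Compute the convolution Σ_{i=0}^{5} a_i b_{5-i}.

Write out a_i and b_{5-i} for i = 0,…,5 and sum the products.
Σ = 1·1 + 3·1 + 9·1 + 27·1 + 81·1 + 243·1 = 364.

364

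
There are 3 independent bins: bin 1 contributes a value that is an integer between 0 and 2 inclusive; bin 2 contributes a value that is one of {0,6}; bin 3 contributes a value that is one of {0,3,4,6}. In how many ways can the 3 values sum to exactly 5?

2

The generating function for the choices is (1 + t + t^2)·(1 + t^6)·(1 + t^3 + t^4 + t^6); the count is [t^5].
(1 + t + t^2) has coefficients 1,1,1 for degrees 0…2.
(1 + t^6) has coefficients 1,0,0,0,0,0 for degrees 0…5.
Finally multiplying by (1 + t^3 + t^4 + t^6), the product of all factors after the first has coefficients 1,0,0,1,1,0 for degrees 0…5.
[t^5] = 1·0 + 1·1 + 1·1 = 2.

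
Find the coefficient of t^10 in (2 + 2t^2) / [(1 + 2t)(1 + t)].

The denominator gives the recurrence a_n = −3a_(n−1) − 2a_(n−2) for n ≥ 3; the numerator fixes a_0 = 2, a_1 = -6, a_2 = 16.
Iterating: 2, -6, 16, -36, 76, -156, 316, -636, 1276, -2556, 5116, so a_10 = 5116.

5116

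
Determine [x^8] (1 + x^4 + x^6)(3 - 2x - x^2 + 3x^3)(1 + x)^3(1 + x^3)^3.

(1 + x^4 + x^6) has coefficients 1,0,0,0,1,0,1 for degrees 0…6.
(3 - 2x - x^2 + 3x^3) has coefficients 3,-2,-1,3,0,0,0,0,0 for degrees 0…8.
Multiplying by (1 + x)^3 gives running coefficients 3,7,2,-3,4,8,3,0,0 for degrees 0…8.
Finally multiplying by (1 + x^3)^3, the product of all factors after the first has coefficients 3,7,2,6,25,14,3,33,30 for degrees 0…8.
[x^8] = 1·30 + 1·25 + 1·2 = 57.

57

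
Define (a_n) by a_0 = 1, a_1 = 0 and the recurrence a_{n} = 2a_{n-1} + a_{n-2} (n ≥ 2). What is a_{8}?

169

The ordinary generating function has denominator 1 - 2q - q^2.
Iterating the recurrence: a_0,…,a_{8} = 1, 0, 1, 2, 5, 12, 29, 70, 169.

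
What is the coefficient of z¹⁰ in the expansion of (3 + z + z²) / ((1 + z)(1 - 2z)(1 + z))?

1718

The denominator gives the recurrence a_n = 3a_(n−2) + 2a_(n−3) for n ≥ 3; the numerator fixes a_0 = 3, a_1 = 1, a_2 = 10.
Iterating: 3, 1, 10, 9, 32, 47, 114, 205, 436, 843, 1718, so a_10 = 1718.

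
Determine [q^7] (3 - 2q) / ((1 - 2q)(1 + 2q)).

-128

The denominator gives the recurrence a_n = 4a_(n−2) for n ≥ 2; the numerator fixes a_0 = 3, a_1 = -2.
Iterating: 3, -2, 12, -8, 48, -32, 192, -128, so a_7 = -128.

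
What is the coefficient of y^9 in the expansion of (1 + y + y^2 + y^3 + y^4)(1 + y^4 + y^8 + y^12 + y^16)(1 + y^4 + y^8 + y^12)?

3

(1 + y + y^2 + y^3 + y^4) has coefficients 1,1,1,1,1 for degrees 0…4.
(1 + y^4 + y^8 + y^12 + y^16) has coefficients 1,0,0,0,1,0,0,0,1,0 for degrees 0…9.
Finally multiplying by (1 + y^4 + y^8 + y^12), the product of all factors after the first has coefficients 1,0,0,0,2,0,0,0,3,0 for degrees 0…9.
[y^9] = 1·0 + 1·3 + 1·0 + 1·0 + 1·0 = 3.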